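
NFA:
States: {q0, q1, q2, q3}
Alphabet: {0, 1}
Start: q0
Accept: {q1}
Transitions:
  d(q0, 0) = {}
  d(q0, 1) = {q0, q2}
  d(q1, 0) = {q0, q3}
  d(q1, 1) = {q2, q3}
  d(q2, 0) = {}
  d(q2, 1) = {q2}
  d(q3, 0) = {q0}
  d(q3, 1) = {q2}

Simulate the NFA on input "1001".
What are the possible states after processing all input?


Start: {q0}
  --1--> {q0, q2}
  --0--> {}
  --0--> {}
  --1--> {}

{} (empty set, no valid transitions)


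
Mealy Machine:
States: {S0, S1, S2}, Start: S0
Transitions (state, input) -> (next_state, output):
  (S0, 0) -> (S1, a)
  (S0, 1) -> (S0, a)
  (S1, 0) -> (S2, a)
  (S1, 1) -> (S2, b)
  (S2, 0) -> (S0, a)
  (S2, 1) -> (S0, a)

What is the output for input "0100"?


Step-by-step:
  (S0, 0) -> (S1, a)
  (S1, 1) -> (S2, b)
  (S2, 0) -> (S0, a)
  (S0, 0) -> (S1, a)

"abaa"


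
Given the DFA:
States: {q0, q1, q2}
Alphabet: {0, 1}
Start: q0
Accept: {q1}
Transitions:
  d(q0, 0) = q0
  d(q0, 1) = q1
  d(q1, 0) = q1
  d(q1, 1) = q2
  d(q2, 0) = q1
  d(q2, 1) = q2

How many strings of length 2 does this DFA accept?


Enumerating all length-2 strings:
  "00" -> q0 [reject]
  "01" -> q1 [accept]
  "10" -> q1 [accept]
  "11" -> q2 [reject]

2 out of 4


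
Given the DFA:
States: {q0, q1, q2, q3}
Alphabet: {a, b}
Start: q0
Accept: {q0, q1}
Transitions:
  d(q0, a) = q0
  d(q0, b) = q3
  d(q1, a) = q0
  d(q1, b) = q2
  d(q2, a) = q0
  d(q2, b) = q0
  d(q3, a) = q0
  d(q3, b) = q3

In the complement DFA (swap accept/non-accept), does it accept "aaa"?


Trace: q0 -> q0 -> q0 -> q0
Final: q0
Original accept: {q0, q1}
Complement: q0 is in original accept

No, complement rejects (original accepts)


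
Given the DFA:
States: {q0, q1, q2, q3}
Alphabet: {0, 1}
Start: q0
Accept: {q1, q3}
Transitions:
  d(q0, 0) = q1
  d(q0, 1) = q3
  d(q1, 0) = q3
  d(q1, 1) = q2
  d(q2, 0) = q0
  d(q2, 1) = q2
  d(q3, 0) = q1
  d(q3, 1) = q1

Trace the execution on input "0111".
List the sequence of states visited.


Input: 0111
d(q0, 0) = q1
d(q1, 1) = q2
d(q2, 1) = q2
d(q2, 1) = q2


q0 -> q1 -> q2 -> q2 -> q2


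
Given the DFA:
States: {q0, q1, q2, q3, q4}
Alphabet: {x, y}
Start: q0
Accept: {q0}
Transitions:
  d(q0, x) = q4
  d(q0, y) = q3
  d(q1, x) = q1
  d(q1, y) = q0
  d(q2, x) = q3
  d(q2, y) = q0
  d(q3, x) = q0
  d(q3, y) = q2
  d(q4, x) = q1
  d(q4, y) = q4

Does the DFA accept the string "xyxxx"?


Trace: q0 -> q4 -> q4 -> q1 -> q1 -> q1
Final state: q1
Accept states: {q0}

No, rejected (final state q1 is not an accept state)


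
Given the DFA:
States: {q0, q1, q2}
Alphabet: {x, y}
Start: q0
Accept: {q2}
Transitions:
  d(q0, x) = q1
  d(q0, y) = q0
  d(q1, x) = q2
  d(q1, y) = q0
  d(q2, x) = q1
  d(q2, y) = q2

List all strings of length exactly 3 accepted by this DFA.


All strings of length 3: 8 total
Accepted: 2

"xxy", "yxx"


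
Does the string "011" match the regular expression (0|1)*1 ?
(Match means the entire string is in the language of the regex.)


|string| = 3; first = '0'; last = '1'

Yes, "011" matches (0|1)*1


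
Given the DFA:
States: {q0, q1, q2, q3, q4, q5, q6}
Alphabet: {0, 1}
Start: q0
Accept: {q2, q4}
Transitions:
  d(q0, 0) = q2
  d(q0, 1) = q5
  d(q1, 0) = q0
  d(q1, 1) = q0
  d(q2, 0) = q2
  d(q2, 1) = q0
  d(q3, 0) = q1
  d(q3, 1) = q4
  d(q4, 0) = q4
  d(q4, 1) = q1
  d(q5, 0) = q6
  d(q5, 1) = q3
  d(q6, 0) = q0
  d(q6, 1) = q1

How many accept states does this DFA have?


Accept states listed: {q2, q4}
Counting: q2(1) q4(2)

2


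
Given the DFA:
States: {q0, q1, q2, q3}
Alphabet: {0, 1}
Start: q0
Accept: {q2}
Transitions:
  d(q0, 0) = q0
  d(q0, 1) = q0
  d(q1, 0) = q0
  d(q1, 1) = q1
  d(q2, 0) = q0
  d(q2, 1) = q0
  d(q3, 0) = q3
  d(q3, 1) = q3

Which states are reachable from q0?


BFS from q0:
  layer 0: {q0}

{q0}


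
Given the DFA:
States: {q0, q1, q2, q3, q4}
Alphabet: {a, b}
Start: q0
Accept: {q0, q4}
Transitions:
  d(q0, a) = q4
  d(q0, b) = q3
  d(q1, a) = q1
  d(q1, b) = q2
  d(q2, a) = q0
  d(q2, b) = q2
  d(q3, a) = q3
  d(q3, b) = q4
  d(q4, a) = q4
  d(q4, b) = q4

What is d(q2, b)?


Looking up transition d(q2, b)

q2


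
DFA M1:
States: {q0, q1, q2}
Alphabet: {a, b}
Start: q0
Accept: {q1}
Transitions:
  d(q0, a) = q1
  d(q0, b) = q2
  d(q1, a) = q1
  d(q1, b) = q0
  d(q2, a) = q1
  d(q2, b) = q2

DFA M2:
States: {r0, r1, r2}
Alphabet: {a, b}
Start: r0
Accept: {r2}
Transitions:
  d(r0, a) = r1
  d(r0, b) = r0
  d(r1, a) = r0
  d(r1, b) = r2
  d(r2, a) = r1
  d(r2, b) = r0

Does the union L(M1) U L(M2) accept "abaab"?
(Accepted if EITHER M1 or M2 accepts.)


M1: final=q0 accepted=False
M2: final=r0 accepted=False

No, union rejects (neither accepts)


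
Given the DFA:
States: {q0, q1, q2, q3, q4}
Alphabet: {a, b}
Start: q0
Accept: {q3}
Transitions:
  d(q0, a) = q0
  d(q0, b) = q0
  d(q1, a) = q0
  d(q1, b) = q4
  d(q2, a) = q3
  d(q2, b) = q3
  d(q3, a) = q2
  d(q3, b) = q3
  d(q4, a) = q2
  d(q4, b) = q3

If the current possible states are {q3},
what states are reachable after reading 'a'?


Apply transition on 'a' from each current state:
  d(q3, a) = q2

{q2}


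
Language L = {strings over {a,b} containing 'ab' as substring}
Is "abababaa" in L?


'ab' occurs at index 0

Yes, "abababaa" is in L


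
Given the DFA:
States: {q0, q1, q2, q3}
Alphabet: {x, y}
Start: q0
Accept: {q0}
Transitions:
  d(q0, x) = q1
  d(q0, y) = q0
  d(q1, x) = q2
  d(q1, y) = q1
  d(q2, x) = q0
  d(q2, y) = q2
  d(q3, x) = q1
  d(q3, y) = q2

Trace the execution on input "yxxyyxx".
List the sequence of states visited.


Input: yxxyyxx
d(q0, y) = q0
d(q0, x) = q1
d(q1, x) = q2
d(q2, y) = q2
d(q2, y) = q2
d(q2, x) = q0
d(q0, x) = q1


q0 -> q0 -> q1 -> q2 -> q2 -> q2 -> q0 -> q1


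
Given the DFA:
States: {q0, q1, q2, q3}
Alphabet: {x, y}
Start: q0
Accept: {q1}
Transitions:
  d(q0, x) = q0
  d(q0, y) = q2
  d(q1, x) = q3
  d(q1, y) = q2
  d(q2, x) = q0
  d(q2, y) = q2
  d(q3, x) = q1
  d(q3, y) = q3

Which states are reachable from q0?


BFS from q0:
  layer 0: {q0}
  layer 1: {q2}

{q0, q2}


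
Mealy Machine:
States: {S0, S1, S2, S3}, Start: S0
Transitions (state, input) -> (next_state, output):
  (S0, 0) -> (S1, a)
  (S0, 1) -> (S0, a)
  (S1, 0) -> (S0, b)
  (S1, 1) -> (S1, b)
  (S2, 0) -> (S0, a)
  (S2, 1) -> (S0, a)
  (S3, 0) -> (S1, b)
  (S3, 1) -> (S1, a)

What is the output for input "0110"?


Step-by-step:
  (S0, 0) -> (S1, a)
  (S1, 1) -> (S1, b)
  (S1, 1) -> (S1, b)
  (S1, 0) -> (S0, b)

"abbb"


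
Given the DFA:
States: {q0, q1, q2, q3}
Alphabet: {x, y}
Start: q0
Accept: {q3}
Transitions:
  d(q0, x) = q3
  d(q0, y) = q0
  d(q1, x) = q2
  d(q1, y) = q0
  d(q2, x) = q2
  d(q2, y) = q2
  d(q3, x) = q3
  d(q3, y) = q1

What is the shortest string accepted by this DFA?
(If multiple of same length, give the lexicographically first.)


BFS by string length (lex-first path to each state shown):
  len 0: q0<-""
  len 1: q0<-"y", q3<-"x"
Found accept state at length 1.

"x"


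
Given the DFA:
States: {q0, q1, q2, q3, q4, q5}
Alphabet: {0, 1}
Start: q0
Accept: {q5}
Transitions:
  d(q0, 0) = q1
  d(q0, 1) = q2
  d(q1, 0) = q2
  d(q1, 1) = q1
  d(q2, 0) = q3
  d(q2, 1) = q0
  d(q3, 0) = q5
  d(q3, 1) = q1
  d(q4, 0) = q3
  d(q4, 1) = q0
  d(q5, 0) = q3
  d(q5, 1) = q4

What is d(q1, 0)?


Looking up transition d(q1, 0)

q2


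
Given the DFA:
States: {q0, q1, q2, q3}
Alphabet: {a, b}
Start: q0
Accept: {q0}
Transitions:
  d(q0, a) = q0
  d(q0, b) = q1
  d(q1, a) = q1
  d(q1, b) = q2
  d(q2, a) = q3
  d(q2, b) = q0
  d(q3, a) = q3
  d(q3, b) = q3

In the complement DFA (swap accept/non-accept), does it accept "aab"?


Trace: q0 -> q0 -> q0 -> q1
Final: q1
Original accept: {q0}
Complement: q1 is not in original accept

Yes, complement accepts (original rejects)


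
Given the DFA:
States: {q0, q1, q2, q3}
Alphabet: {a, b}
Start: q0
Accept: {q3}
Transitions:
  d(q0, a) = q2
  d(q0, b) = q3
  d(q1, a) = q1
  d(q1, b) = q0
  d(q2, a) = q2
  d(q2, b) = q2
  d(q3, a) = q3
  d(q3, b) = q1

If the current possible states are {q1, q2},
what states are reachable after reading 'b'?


Apply transition on 'b' from each current state:
  d(q1, b) = q0
  d(q2, b) = q2

{q0, q2}


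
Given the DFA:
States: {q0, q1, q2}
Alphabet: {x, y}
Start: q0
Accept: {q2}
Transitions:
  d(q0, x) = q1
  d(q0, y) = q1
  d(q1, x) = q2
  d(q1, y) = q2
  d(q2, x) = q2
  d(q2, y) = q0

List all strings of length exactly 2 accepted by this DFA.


All strings of length 2: 4 total
Accepted: 4

"xx", "xy", "yx", "yy"


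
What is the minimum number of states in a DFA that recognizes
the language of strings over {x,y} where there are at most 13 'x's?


States: count = 0, 1, ..., 13 (all accepting; 14 states), plus a dead state for count > 13.
Total: 14 + 1 = 15.

15


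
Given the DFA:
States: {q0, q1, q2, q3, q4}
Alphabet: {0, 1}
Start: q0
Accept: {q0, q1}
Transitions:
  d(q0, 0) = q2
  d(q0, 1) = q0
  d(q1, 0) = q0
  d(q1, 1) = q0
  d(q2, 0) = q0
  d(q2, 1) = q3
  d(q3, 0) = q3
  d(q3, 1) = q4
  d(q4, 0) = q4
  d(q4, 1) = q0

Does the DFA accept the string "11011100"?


Trace: q0 -> q0 -> q0 -> q2 -> q3 -> q4 -> q0 -> q2 -> q0
Final state: q0
Accept states: {q0, q1}

Yes, accepted (final state q0 is an accept state)


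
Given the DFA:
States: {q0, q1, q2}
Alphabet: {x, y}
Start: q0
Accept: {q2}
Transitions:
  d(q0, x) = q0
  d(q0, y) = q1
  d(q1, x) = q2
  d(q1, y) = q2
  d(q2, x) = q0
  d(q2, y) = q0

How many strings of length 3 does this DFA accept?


Enumerating all length-3 strings:
  "xxx" -> q0 [reject]
  "xxy" -> q1 [reject]
  "xyx" -> q2 [accept]
  "xyy" -> q2 [accept]
  "yxx" -> q0 [reject]
  "yxy" -> q0 [reject]
  "yyx" -> q0 [reject]
  "yyy" -> q0 [reject]

2 out of 8


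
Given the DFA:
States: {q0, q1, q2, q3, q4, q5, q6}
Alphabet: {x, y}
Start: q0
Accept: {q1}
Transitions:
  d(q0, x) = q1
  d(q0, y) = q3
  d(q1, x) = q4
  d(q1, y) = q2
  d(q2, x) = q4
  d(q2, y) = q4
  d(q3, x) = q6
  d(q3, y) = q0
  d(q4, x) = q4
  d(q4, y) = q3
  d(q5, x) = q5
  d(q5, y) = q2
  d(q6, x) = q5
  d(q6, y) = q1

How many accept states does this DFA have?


Accept states listed: {q1}
Counting: q1(1)

1


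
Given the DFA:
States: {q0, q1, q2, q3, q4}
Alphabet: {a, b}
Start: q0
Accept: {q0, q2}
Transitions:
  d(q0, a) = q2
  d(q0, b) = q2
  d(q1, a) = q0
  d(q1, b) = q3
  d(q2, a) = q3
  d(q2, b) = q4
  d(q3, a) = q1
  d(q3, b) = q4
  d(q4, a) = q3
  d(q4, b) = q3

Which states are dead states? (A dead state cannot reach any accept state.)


Forward reachability from each state:
  q0 -> reaches accept state q0 (live)
  q1 -> reaches accept state q0 (live)
  q2 -> reaches accept state q0 (live)
  q3 -> reaches accept state q0 (live)
  q4 -> reaches accept state q0 (live)

None (all states can reach an accept state)


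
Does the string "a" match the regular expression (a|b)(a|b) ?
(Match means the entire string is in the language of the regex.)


|string| = 1; first = 'a'; last = 'a'

No, "a" does not match (a|b)(a|b)


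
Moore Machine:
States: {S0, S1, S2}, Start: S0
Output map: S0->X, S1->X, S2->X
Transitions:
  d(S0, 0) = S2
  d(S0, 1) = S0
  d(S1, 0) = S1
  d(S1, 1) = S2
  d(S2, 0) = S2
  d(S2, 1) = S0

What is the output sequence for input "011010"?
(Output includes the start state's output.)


Start: S0 (output X)
  --0--> S2 (output X)
  --1--> S0 (output X)
  --1--> S0 (output X)
  --0--> S2 (output X)
  --1--> S0 (output X)
  --0--> S2 (output X)

"XXXXXXX"


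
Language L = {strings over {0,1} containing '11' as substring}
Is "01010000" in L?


'11' does not occur

No, "01010000" is not in L


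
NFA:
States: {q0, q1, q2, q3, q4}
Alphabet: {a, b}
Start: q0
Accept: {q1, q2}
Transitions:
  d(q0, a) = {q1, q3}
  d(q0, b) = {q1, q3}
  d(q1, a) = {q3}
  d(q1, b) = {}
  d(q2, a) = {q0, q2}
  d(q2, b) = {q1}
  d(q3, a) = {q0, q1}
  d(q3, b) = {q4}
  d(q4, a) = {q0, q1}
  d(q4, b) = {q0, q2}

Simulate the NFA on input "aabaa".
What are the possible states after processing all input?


Start: {q0}
  --a--> {q1, q3}
  --a--> {q0, q1, q3}
  --b--> {q1, q3, q4}
  --a--> {q0, q1, q3}
  --a--> {q0, q1, q3}

{q0, q1, q3}


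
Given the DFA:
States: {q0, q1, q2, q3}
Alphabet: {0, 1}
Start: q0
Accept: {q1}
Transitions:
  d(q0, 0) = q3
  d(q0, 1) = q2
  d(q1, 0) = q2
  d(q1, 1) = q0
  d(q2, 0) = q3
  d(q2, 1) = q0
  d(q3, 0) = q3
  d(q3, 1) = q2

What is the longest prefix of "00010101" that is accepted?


Run the DFA, marking each prefix where the state is accepting:
  "" -> q0 [reject]
  "0" -> q3 [reject]
  "00" -> q3 [reject]
  "000" -> q3 [reject]
  "0001" -> q2 [reject]
  "00010" -> q3 [reject]
  "000101" -> q2 [reject]
  "0001010" -> q3 [reject]
  "00010101" -> q2 [reject]

No prefix is accepted


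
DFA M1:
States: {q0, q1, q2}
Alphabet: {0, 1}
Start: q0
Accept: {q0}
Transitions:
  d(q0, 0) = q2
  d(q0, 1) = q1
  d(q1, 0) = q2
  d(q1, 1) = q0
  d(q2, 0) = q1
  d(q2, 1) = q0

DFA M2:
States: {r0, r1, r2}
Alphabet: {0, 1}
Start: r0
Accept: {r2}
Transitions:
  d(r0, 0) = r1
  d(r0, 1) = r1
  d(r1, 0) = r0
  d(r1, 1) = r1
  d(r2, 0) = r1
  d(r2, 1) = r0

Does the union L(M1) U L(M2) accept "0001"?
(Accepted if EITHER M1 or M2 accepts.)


M1: final=q0 accepted=True
M2: final=r1 accepted=False

Yes, union accepts


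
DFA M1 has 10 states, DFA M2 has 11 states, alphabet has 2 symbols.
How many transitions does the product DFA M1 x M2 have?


Product DFA has 10 * 11 = 110 states.
Each has 2 transitions: 110 * 2 = 220

220


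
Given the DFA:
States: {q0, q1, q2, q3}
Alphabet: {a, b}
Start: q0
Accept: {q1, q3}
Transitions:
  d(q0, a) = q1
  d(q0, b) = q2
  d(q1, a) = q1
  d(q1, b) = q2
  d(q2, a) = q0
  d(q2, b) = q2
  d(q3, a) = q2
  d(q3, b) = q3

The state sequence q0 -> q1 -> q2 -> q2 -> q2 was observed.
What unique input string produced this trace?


Trace back each transition to find the symbol:
  q0 --[a]--> q1
  q1 --[b]--> q2
  q2 --[b]--> q2
  q2 --[b]--> q2

"abbb"


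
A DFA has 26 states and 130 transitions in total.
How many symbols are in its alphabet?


Each state has exactly one transition per symbol.
|alphabet| = transitions / states = 130 / 26 = 5

5


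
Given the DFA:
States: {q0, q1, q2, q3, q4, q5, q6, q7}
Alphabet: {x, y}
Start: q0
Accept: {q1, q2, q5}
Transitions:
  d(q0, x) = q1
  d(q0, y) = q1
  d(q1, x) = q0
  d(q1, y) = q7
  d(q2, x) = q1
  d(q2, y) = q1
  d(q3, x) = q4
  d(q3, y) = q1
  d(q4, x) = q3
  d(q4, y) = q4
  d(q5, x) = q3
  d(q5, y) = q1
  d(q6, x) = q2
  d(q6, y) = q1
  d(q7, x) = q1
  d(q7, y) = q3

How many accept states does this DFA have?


Accept states listed: {q1, q2, q5}
Counting: q1(1) q2(2) q5(3)

3


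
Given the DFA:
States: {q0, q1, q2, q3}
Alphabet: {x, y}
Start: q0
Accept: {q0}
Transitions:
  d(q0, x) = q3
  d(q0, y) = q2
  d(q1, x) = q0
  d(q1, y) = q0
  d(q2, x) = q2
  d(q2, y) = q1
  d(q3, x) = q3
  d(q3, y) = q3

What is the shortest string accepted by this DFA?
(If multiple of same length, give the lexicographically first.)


BFS by string length (lex-first path to each state shown):
  len 0: q0<-""
Found accept state at length 0.

"" (empty string)


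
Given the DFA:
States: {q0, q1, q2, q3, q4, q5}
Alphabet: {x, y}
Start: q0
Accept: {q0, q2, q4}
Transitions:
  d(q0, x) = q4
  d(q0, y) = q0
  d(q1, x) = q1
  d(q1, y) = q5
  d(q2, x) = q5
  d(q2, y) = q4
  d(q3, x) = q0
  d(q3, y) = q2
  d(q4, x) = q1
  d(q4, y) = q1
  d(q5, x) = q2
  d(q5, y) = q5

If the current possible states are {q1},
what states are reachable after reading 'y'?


Apply transition on 'y' from each current state:
  d(q1, y) = q5

{q5}


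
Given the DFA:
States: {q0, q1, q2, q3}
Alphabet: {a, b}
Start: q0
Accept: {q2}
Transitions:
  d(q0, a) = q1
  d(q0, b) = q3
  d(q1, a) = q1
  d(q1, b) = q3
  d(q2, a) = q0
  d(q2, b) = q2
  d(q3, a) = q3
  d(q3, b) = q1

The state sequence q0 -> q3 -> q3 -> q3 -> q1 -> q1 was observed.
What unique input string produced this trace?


Trace back each transition to find the symbol:
  q0 --[b]--> q3
  q3 --[a]--> q3
  q3 --[a]--> q3
  q3 --[b]--> q1
  q1 --[a]--> q1

"baaba"


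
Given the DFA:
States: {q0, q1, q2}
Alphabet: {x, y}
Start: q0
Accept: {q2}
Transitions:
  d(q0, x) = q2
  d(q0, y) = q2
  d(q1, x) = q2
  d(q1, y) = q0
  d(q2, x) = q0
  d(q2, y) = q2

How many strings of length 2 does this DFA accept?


Enumerating all length-2 strings:
  "xx" -> q0 [reject]
  "xy" -> q2 [accept]
  "yx" -> q0 [reject]
  "yy" -> q2 [accept]

2 out of 4


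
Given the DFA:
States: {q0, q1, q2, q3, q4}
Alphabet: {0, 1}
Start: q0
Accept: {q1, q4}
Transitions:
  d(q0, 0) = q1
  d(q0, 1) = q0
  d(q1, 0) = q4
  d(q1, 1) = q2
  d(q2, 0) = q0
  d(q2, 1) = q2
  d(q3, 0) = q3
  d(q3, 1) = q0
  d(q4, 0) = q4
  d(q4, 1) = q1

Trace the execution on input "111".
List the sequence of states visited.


Input: 111
d(q0, 1) = q0
d(q0, 1) = q0
d(q0, 1) = q0


q0 -> q0 -> q0 -> q0


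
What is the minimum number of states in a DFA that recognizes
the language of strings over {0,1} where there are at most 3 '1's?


States: count = 0, 1, ..., 3 (all accepting; 4 states), plus a dead state for count > 3.
Total: 4 + 1 = 5.

5


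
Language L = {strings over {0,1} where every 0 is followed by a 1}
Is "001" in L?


'00' present: True; ends with '0': False

No, "001" is not in L


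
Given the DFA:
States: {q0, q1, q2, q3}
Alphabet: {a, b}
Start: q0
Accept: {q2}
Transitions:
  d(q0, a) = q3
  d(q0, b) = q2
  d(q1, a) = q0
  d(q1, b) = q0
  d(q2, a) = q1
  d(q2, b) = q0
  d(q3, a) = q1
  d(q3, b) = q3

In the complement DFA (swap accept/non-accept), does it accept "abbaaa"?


Trace: q0 -> q3 -> q3 -> q3 -> q1 -> q0 -> q3
Final: q3
Original accept: {q2}
Complement: q3 is not in original accept

Yes, complement accepts (original rejects)


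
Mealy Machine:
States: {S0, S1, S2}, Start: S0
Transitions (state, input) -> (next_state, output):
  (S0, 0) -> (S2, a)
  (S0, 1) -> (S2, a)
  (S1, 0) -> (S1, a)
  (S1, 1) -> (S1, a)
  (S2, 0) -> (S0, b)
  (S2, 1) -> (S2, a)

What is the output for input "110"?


Step-by-step:
  (S0, 1) -> (S2, a)
  (S2, 1) -> (S2, a)
  (S2, 0) -> (S0, b)

"aab"


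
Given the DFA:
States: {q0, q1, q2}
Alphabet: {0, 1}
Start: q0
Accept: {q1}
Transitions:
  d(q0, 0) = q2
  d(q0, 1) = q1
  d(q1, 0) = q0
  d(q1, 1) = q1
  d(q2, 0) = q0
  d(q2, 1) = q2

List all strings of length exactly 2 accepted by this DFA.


All strings of length 2: 4 total
Accepted: 1

"11"


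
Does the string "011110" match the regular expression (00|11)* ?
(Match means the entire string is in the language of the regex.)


|string| = 6; first = '0'; last = '0'

No, "011110" does not match (00|11)*


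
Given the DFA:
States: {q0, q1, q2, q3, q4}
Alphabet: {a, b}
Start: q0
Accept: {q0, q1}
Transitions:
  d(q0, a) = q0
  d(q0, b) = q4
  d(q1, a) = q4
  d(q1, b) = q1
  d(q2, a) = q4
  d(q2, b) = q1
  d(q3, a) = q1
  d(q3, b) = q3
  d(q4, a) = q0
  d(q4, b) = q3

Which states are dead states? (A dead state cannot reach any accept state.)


Forward reachability from each state:
  q0 -> reaches accept state q0 (live)
  q1 -> reaches accept state q0 (live)
  q2 -> reaches accept state q0 (live)
  q3 -> reaches accept state q0 (live)
  q4 -> reaches accept state q0 (live)

None (all states can reach an accept state)


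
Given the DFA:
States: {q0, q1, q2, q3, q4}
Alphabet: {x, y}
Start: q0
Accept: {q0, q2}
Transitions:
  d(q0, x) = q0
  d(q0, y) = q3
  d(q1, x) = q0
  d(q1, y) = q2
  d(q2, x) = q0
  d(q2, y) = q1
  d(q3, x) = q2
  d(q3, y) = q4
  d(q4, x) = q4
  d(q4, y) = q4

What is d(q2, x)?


Looking up transition d(q2, x)

q0


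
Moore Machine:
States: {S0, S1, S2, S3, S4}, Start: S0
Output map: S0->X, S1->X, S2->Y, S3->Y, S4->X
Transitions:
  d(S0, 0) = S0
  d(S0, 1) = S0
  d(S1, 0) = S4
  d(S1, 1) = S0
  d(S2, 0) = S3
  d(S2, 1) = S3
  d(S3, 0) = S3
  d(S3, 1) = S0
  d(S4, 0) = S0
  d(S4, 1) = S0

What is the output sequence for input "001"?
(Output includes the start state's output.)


Start: S0 (output X)
  --0--> S0 (output X)
  --0--> S0 (output X)
  --1--> S0 (output X)

"XXXX"


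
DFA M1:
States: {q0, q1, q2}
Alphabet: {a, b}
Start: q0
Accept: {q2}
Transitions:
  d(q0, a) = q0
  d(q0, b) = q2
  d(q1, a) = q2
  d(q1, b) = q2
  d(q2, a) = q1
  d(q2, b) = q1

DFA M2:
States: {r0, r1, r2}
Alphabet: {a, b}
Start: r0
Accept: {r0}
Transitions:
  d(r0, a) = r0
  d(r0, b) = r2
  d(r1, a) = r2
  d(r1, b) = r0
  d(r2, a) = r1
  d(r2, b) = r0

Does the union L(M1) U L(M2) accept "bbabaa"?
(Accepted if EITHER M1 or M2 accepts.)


M1: final=q1 accepted=False
M2: final=r2 accepted=False

No, union rejects (neither accepts)


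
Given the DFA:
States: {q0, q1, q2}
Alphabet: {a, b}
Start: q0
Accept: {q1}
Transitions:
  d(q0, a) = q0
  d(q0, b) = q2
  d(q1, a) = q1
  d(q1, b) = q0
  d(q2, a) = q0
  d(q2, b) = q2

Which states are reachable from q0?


BFS from q0:
  layer 0: {q0}
  layer 1: {q2}

{q0, q2}


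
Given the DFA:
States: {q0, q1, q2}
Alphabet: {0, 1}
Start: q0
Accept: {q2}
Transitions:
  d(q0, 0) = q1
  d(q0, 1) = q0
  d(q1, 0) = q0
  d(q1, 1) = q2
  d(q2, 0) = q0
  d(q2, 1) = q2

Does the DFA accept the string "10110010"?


Trace: q0 -> q0 -> q1 -> q2 -> q2 -> q0 -> q1 -> q2 -> q0
Final state: q0
Accept states: {q2}

No, rejected (final state q0 is not an accept state)


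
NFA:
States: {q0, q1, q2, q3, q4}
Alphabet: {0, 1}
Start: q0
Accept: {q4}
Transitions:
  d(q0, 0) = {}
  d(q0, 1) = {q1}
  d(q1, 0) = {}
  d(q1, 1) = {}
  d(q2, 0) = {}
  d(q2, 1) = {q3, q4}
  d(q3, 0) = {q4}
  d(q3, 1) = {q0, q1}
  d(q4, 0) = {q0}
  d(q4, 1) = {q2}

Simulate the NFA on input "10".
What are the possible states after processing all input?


Start: {q0}
  --1--> {q1}
  --0--> {}

{} (empty set, no valid transitions)


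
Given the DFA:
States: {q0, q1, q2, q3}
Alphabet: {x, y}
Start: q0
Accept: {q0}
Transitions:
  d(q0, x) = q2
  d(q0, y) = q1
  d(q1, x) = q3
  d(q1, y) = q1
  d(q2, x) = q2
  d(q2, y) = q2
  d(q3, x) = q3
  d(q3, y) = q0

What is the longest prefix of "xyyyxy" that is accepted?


Run the DFA, marking each prefix where the state is accepting:
  "" -> q0 [accept]
  "x" -> q2 [reject]
  "xy" -> q2 [reject]
  "xyy" -> q2 [reject]
  "xyyy" -> q2 [reject]
  "xyyyx" -> q2 [reject]
  "xyyyxy" -> q2 [reject]

""


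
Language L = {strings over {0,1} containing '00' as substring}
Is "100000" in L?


'00' occurs at index 1

Yes, "100000" is in L


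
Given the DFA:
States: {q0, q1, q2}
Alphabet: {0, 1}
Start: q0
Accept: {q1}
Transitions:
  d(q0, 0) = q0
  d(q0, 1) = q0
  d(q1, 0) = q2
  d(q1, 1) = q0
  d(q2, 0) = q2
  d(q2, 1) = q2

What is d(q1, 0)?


Looking up transition d(q1, 0)

q2


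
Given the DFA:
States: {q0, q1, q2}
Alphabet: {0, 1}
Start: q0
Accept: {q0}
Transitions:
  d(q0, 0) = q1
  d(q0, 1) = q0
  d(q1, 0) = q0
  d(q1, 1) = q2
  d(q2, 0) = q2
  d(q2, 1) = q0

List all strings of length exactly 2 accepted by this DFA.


All strings of length 2: 4 total
Accepted: 2

"00", "11"


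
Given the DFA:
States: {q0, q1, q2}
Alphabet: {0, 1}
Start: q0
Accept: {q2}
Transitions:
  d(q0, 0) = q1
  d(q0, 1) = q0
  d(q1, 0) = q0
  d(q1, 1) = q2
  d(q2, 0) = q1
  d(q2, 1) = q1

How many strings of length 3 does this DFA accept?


Enumerating all length-3 strings:
  "000" -> q1 [reject]
  "001" -> q0 [reject]
  "010" -> q1 [reject]
  "011" -> q1 [reject]
  "100" -> q0 [reject]
  "101" -> q2 [accept]
  "110" -> q1 [reject]
  "111" -> q0 [reject]

1 out of 8


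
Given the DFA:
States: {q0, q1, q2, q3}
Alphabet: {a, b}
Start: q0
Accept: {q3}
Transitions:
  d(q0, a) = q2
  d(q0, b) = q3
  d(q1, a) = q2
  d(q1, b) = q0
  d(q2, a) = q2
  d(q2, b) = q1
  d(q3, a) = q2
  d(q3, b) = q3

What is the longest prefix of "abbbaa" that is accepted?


Run the DFA, marking each prefix where the state is accepting:
  "" -> q0 [reject]
  "a" -> q2 [reject]
  "ab" -> q1 [reject]
  "abb" -> q0 [reject]
  "abbb" -> q3 [accept]
  "abbba" -> q2 [reject]
  "abbbaa" -> q2 [reject]

"abbb"


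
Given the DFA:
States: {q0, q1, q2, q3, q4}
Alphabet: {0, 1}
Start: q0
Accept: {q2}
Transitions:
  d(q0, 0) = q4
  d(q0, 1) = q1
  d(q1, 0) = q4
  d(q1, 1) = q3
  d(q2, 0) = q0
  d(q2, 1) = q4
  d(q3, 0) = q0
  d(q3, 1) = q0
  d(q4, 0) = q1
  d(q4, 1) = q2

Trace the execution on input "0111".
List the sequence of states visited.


Input: 0111
d(q0, 0) = q4
d(q4, 1) = q2
d(q2, 1) = q4
d(q4, 1) = q2


q0 -> q4 -> q2 -> q4 -> q2


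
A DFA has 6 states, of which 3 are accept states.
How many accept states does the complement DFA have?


Complement swaps accept and non-accept states.
6 - 3 = 3

3


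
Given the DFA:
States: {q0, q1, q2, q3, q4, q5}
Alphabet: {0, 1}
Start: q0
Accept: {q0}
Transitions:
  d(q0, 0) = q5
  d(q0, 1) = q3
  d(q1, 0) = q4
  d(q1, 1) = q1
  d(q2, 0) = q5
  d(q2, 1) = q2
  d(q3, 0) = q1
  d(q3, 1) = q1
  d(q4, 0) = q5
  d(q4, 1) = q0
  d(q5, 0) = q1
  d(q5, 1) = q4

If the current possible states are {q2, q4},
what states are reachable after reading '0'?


Apply transition on '0' from each current state:
  d(q2, 0) = q5
  d(q4, 0) = q5

{q5}


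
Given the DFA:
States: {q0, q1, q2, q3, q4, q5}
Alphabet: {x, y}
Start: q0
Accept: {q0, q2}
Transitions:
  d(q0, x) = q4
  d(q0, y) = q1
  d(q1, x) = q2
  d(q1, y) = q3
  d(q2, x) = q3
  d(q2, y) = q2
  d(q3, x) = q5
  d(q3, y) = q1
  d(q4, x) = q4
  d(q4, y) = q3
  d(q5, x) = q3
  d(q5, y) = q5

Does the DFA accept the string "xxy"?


Trace: q0 -> q4 -> q4 -> q3
Final state: q3
Accept states: {q0, q2}

No, rejected (final state q3 is not an accept state)


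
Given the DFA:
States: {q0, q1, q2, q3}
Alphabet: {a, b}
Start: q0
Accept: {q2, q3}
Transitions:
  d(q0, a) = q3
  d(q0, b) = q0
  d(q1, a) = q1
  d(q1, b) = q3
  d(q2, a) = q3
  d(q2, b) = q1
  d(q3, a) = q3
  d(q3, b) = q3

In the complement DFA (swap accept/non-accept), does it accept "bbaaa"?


Trace: q0 -> q0 -> q0 -> q3 -> q3 -> q3
Final: q3
Original accept: {q2, q3}
Complement: q3 is in original accept

No, complement rejects (original accepts)


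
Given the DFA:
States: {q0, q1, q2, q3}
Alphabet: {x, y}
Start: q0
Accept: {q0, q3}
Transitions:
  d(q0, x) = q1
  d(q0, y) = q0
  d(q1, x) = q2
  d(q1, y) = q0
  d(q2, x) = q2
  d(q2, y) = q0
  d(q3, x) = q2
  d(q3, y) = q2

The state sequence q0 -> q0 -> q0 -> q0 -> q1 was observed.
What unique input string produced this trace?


Trace back each transition to find the symbol:
  q0 --[y]--> q0
  q0 --[y]--> q0
  q0 --[y]--> q0
  q0 --[x]--> q1

"yyyx"


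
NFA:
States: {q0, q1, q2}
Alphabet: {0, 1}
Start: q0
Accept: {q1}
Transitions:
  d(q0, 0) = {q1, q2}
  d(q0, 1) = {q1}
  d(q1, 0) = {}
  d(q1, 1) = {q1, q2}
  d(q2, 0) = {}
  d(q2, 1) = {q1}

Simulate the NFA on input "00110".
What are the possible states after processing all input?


Start: {q0}
  --0--> {q1, q2}
  --0--> {}
  --1--> {}
  --1--> {}
  --0--> {}

{} (empty set, no valid transitions)


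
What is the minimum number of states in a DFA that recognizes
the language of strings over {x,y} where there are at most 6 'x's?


States: count = 0, 1, ..., 6 (all accepting; 7 states), plus a dead state for count > 6.
Total: 7 + 1 = 8.

8


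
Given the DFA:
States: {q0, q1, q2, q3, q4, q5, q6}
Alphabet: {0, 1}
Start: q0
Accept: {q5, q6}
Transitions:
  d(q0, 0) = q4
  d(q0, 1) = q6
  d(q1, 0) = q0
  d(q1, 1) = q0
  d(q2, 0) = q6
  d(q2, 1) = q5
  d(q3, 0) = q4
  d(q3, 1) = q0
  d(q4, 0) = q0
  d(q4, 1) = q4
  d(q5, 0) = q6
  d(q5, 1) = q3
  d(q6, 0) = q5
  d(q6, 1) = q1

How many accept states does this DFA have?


Accept states listed: {q5, q6}
Counting: q5(1) q6(2)

2


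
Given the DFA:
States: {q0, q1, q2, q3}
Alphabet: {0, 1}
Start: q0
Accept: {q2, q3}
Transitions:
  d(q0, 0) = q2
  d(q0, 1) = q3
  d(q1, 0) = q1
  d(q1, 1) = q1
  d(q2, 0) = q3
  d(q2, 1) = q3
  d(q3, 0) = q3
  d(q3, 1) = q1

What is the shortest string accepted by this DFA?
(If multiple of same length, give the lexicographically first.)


BFS by string length (lex-first path to each state shown):
  len 0: q0<-""
  len 1: q2<-"0", q3<-"1"
Found accept state at length 1.

"0"


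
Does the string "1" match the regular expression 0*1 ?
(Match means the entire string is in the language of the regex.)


|string| = 1; first = '1'; last = '1'

Yes, "1" matches 0*1


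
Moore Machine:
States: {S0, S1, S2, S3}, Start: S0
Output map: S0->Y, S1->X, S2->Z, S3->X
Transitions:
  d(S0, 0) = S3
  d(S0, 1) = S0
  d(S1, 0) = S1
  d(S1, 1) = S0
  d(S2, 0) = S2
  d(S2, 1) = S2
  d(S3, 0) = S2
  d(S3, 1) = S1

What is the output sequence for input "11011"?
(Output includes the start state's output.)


Start: S0 (output Y)
  --1--> S0 (output Y)
  --1--> S0 (output Y)
  --0--> S3 (output X)
  --1--> S1 (output X)
  --1--> S0 (output Y)

"YYYXXY"


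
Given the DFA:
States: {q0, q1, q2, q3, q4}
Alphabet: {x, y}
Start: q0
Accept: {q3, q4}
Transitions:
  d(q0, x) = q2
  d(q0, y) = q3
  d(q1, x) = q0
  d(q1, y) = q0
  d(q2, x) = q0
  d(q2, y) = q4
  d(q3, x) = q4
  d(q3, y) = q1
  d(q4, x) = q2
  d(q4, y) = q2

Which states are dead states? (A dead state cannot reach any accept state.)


Forward reachability from each state:
  q0 -> reaches accept state q3 (live)
  q1 -> reaches accept state q3 (live)
  q2 -> reaches accept state q3 (live)
  q3 -> reaches accept state q3 (live)
  q4 -> reaches accept state q3 (live)

None (all states can reach an accept state)


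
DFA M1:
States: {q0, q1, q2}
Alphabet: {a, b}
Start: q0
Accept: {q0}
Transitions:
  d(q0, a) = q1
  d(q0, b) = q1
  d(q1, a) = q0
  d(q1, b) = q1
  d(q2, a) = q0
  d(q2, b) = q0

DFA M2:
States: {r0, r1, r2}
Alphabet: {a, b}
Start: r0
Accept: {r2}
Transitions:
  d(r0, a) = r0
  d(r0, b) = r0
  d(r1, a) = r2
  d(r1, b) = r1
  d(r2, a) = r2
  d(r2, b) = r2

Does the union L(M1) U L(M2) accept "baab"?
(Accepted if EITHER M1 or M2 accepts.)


M1: final=q1 accepted=False
M2: final=r0 accepted=False

No, union rejects (neither accepts)


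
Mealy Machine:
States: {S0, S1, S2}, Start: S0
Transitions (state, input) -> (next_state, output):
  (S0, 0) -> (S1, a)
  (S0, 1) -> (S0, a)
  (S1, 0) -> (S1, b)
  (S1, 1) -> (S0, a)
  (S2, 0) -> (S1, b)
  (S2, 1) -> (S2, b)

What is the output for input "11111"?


Step-by-step:
  (S0, 1) -> (S0, a)
  (S0, 1) -> (S0, a)
  (S0, 1) -> (S0, a)
  (S0, 1) -> (S0, a)
  (S0, 1) -> (S0, a)

"aaaaa"


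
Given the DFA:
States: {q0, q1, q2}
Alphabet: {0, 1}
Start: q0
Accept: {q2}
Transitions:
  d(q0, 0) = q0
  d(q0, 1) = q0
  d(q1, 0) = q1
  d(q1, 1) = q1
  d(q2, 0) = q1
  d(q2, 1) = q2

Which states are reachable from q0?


BFS from q0:
  layer 0: {q0}

{q0}


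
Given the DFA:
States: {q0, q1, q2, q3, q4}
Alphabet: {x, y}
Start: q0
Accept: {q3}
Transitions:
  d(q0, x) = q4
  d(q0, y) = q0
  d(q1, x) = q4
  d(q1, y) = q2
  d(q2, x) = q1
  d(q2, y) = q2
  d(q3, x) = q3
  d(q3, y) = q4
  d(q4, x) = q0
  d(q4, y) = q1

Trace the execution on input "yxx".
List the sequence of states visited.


Input: yxx
d(q0, y) = q0
d(q0, x) = q4
d(q4, x) = q0


q0 -> q0 -> q4 -> q0


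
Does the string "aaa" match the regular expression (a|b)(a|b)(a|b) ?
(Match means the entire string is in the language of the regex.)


|string| = 3; first = 'a'; last = 'a'

Yes, "aaa" matches (a|b)(a|b)(a|b)


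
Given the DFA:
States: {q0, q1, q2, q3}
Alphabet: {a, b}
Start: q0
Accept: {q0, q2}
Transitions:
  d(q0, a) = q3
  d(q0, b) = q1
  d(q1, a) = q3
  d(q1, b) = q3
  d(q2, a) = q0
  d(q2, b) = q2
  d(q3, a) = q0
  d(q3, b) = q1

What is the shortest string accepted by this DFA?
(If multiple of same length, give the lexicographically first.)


BFS by string length (lex-first path to each state shown):
  len 0: q0<-""
Found accept state at length 0.

"" (empty string)


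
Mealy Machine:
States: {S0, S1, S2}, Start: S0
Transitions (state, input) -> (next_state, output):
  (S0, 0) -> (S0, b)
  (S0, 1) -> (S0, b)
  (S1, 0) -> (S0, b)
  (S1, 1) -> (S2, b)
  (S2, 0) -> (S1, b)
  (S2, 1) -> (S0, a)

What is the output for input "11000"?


Step-by-step:
  (S0, 1) -> (S0, b)
  (S0, 1) -> (S0, b)
  (S0, 0) -> (S0, b)
  (S0, 0) -> (S0, b)
  (S0, 0) -> (S0, b)

"bbbbb"


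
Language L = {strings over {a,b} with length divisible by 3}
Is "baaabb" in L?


length = 6; 6 mod 3 = 0

Yes, "baaabb" is in L


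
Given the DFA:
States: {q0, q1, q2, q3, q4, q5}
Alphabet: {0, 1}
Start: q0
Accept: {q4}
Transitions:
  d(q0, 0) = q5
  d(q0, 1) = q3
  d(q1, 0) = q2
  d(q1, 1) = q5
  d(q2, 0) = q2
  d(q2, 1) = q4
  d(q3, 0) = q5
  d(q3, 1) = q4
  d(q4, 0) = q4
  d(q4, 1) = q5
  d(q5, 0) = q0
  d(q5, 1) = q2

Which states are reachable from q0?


BFS from q0:
  layer 0: {q0}
  layer 1: {q3, q5}
  layer 2: {q2, q4}

{q0, q2, q3, q4, q5}


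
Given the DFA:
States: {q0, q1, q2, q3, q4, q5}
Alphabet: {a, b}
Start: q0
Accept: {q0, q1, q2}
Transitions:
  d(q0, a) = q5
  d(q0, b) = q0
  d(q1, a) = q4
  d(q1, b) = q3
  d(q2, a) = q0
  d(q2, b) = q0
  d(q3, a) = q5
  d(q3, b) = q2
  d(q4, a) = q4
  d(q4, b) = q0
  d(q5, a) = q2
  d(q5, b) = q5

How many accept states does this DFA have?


Accept states listed: {q0, q1, q2}
Counting: q0(1) q1(2) q2(3)

3


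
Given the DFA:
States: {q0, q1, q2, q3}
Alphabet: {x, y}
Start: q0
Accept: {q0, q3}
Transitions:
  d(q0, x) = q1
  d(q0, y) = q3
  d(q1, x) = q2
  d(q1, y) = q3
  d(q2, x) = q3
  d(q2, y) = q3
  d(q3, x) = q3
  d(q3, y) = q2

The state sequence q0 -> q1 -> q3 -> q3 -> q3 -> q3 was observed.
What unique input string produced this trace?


Trace back each transition to find the symbol:
  q0 --[x]--> q1
  q1 --[y]--> q3
  q3 --[x]--> q3
  q3 --[x]--> q3
  q3 --[x]--> q3

"xyxxx"


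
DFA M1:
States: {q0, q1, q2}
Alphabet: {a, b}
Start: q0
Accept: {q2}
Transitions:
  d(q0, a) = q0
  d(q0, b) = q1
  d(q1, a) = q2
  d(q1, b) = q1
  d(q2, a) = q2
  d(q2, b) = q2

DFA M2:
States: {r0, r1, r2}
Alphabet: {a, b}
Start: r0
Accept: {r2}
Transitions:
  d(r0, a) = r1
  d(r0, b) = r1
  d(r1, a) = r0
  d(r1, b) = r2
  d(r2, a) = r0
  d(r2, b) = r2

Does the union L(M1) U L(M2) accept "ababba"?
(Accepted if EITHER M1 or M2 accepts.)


M1: final=q2 accepted=True
M2: final=r0 accepted=False

Yes, union accepts


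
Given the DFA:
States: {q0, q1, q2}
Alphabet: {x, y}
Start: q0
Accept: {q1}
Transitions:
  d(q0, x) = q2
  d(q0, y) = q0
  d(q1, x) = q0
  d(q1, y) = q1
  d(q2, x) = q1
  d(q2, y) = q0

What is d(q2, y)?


Looking up transition d(q2, y)

q0


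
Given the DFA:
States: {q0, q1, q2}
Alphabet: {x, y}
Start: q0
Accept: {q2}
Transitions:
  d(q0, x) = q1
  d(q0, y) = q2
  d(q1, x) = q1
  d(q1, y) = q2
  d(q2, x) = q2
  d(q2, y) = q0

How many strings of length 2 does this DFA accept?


Enumerating all length-2 strings:
  "xx" -> q1 [reject]
  "xy" -> q2 [accept]
  "yx" -> q2 [accept]
  "yy" -> q0 [reject]

2 out of 4


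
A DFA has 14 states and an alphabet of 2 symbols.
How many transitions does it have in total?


Each state has exactly one transition per symbol.
14 * 2 = 28

28


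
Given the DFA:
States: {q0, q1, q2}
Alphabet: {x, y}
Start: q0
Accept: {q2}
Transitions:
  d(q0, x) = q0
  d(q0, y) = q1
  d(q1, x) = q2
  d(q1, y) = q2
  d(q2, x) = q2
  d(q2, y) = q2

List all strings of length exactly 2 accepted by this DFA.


All strings of length 2: 4 total
Accepted: 2

"yx", "yy"


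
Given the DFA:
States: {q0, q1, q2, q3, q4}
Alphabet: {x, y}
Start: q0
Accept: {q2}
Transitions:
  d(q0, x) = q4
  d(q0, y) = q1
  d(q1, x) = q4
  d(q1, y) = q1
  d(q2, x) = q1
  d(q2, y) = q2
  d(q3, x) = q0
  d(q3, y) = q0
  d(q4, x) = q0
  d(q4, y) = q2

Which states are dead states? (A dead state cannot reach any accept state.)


Forward reachability from each state:
  q0 -> reaches accept state q2 (live)
  q1 -> reaches accept state q2 (live)
  q2 -> reaches accept state q2 (live)
  q3 -> reaches accept state q2 (live)
  q4 -> reaches accept state q2 (live)

None (all states can reach an accept state)


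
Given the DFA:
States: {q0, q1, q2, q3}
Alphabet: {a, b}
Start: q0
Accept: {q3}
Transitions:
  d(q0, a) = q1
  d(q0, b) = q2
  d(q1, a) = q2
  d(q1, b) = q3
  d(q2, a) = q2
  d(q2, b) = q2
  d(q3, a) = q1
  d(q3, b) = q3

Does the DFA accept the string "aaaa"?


Trace: q0 -> q1 -> q2 -> q2 -> q2
Final state: q2
Accept states: {q3}

No, rejected (final state q2 is not an accept state)


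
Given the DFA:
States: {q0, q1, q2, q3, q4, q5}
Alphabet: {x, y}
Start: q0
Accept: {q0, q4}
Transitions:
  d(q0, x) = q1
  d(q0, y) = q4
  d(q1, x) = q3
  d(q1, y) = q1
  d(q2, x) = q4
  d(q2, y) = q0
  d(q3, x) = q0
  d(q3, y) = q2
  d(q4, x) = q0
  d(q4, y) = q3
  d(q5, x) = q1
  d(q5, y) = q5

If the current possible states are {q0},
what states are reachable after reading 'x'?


Apply transition on 'x' from each current state:
  d(q0, x) = q1

{q1}


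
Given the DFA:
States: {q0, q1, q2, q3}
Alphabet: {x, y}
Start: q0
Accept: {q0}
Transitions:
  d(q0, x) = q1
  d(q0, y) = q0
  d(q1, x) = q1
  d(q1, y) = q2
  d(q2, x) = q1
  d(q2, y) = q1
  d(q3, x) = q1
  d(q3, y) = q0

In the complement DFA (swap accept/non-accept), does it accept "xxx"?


Trace: q0 -> q1 -> q1 -> q1
Final: q1
Original accept: {q0}
Complement: q1 is not in original accept

Yes, complement accepts (original rejects)


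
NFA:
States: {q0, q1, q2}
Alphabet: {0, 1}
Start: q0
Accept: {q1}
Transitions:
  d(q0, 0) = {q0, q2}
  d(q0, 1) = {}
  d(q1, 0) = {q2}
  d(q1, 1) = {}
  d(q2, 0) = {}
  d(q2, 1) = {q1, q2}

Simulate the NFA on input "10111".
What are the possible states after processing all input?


Start: {q0}
  --1--> {}
  --0--> {}
  --1--> {}
  --1--> {}
  --1--> {}

{} (empty set, no valid transitions)


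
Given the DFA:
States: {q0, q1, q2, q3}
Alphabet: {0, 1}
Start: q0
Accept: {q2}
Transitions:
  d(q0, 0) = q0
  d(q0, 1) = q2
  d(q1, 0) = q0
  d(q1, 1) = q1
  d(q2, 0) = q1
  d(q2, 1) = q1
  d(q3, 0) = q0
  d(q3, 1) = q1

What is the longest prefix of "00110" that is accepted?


Run the DFA, marking each prefix where the state is accepting:
  "" -> q0 [reject]
  "0" -> q0 [reject]
  "00" -> q0 [reject]
  "001" -> q2 [accept]
  "0011" -> q1 [reject]
  "00110" -> q0 [reject]

"001"


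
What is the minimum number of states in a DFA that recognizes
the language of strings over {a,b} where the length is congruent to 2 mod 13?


States track (length) mod 13.
Need 13 states: one per remainder 0..12; accept = remainder 2.

13


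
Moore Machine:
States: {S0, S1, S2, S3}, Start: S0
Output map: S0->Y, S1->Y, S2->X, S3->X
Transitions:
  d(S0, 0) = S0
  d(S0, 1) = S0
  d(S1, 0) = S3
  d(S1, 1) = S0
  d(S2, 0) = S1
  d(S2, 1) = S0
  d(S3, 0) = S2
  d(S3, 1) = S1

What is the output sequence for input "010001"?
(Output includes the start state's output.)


Start: S0 (output Y)
  --0--> S0 (output Y)
  --1--> S0 (output Y)
  --0--> S0 (output Y)
  --0--> S0 (output Y)
  --0--> S0 (output Y)
  --1--> S0 (output Y)

"YYYYYYY"


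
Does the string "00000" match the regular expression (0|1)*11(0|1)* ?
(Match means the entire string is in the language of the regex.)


|string| = 5; first = '0'; last = '0'

No, "00000" does not match (0|1)*11(0|1)*


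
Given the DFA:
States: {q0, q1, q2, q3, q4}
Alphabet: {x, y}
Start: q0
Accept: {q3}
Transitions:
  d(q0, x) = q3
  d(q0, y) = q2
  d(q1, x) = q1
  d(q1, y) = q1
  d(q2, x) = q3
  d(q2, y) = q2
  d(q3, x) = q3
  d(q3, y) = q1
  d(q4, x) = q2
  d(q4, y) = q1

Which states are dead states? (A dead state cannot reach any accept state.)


Forward reachability from each state:
  q0 -> reaches accept state q3 (live)
  q1 -> reaches {q1}, no accept state (dead)
  q2 -> reaches accept state q3 (live)
  q3 -> reaches accept state q3 (live)
  q4 -> reaches accept state q3 (live)

{q1}


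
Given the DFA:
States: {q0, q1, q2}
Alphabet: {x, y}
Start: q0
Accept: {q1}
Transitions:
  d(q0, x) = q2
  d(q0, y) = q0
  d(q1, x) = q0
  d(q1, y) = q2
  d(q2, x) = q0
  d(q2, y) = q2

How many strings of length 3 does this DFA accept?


Enumerating all length-3 strings:
  "xxx" -> q2 [reject]
  "xxy" -> q0 [reject]
  "xyx" -> q0 [reject]
  "xyy" -> q2 [reject]
  "yxx" -> q0 [reject]
  "yxy" -> q2 [reject]
  "yyx" -> q2 [reject]
  "yyy" -> q0 [reject]

0 out of 8


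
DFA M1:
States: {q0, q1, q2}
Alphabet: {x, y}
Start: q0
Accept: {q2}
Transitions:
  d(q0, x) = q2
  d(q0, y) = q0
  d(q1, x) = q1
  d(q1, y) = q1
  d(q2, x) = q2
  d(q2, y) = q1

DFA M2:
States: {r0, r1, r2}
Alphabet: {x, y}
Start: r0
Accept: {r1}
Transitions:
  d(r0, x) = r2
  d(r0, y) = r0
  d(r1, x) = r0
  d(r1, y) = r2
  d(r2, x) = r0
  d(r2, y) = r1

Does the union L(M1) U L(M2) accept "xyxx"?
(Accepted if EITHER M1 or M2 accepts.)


M1: final=q1 accepted=False
M2: final=r2 accepted=False

No, union rejects (neither accepts)
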